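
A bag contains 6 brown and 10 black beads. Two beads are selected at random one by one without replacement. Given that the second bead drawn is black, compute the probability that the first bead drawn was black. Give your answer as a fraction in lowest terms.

3/5

P(first=black and the second bead drawn is black) = (10/16)·(9/15) = 3/8.
P(the second bead drawn is black) = Σ over first color = 1/4 + 3/8 = 5/8.
By Bayes, P(first=black | the second bead drawn is black) = 3/8 / 5/8 = 3/5 ≈ 0.6000.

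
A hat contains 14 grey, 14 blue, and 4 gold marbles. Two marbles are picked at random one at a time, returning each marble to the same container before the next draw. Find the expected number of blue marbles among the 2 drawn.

7/8

By linearity of expectation, E[X] = Σ P(draw i is blue); each independent draw has P(blue) = 14/32.
E[X] = 2 · 14/32 = 7/8 ≈ 0.8750.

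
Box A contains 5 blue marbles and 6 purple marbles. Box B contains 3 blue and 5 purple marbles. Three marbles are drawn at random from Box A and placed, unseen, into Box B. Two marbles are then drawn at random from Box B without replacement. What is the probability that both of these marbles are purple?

Condition on how many of the transferred marbles are purple (from Box A: 6 purple of 11; then Box B has 11 total).
  0 purple: C(6,0)C(5,3)/C(11,3) = 2/33; then P = C(5,2)/C(11,2) = 2/11
  1 purple: C(6,1)C(5,2)/C(11,3) = 4/11; then P = C(6,2)/C(11,2) = 3/11
  2 purple: C(6,2)C(5,1)/C(11,3) = 5/11; then P = C(7,2)/C(11,2) = 21/55
  3 purple: C(6,3)C(5,0)/C(11,3) = 4/33; then P = C(8,2)/C(11,2) = 28/55
P(both purple) = 19/55 ≈ 0.3455.

19/55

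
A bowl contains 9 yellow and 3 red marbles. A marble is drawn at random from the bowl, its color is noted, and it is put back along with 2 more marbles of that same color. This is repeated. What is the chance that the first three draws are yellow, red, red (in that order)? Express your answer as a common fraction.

Track the composition after each reinforcement of +2.
P = (9/12) · (3/14) · (5/16) = 45/896 ≈ 0.0502.

45/896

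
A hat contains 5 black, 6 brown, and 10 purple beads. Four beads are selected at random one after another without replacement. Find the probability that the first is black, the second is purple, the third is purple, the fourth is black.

Multiply the conditional probability of each draw in order, without replacement, so each draw removes one from its color and from the total.
P = (5/21) · (10/20) · (9/19) · (4/18) = 5/399 ≈ 0.0125.

5/399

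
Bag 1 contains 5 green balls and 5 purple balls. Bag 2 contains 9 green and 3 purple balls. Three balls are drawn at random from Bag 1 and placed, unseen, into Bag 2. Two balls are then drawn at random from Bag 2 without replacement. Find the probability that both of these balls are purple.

7/90

Condition on how many of the transferred balls are purple (from Bag 1: 5 purple of 10; then Bag 2 has 15 total).
  0 purple: C(5,0)C(5,3)/C(10,3) = 1/12; then P = C(3,2)/C(15,2) = 1/35
  1 purple: C(5,1)C(5,2)/C(10,3) = 5/12; then P = C(4,2)/C(15,2) = 2/35
  2 purple: C(5,2)C(5,1)/C(10,3) = 5/12; then P = C(5,2)/C(15,2) = 2/21
  3 purple: C(5,3)C(5,0)/C(10,3) = 1/12; then P = C(6,2)/C(15,2) = 1/7
P(both purple) = 7/90 ≈ 0.0778.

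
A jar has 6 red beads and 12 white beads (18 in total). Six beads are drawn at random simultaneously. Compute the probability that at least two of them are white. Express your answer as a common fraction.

Sum the hypergeometric tail for j = 2,…,6 white beads.
Favorable = C(12,2)·C(6,4) + C(12,3)·C(6,3) + C(12,4)·C(6,2) + C(12,5)·C(6,1) + C(12,6)·C(6,0) = 18491; total = C(18,6) = 18564.
P = 18491/18564 = 18491/18564 ≈ 0.9961.

18491/18564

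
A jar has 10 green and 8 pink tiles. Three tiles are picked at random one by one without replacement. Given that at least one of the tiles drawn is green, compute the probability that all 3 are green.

3/19

P(all 3 green) = C(10,3)/C(18,3) = 5/34; P(at least one green) = 1 − C(8,3)/C(18,3) = 95/102.
Since 'all 3 green' ⊆ 'at least one green', P(all 3 | at least one) = 5/34 / 95/102 = 3/19 ≈ 0.1579.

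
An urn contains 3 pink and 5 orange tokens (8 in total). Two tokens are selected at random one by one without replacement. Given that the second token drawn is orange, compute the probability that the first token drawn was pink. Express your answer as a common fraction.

P(first=pink and the second token drawn is orange) = (3/8)·(5/7) = 15/56.
P(the second token drawn is orange) = Σ over first color = 15/56 + 5/14 = 5/8.
By Bayes, P(first=pink | the second token drawn is orange) = 15/56 / 5/8 = 3/7 ≈ 0.4286.

3/7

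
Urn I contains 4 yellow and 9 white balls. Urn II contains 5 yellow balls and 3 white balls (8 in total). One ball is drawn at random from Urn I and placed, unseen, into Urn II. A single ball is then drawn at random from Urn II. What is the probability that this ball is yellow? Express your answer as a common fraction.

Condition on how many of the transferred balls are yellow (from Urn I: 4 yellow of 13; then Urn II has 9 total).
  0 yellow: C(4,0)C(9,1)/C(13,1) = 9/13; then P = 5/9
  1 yellow: C(4,1)C(9,0)/C(13,1) = 4/13; then P = 6/9
P(yellow from Urn II) = 23/39 ≈ 0.5897.

23/39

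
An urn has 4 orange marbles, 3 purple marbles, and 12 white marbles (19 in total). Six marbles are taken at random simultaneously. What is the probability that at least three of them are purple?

Sum the hypergeometric tail for j = 3,…,3 purple marbles.
Favorable = C(3,3)·C(16,3) = 560; total = C(19,6) = 27132.
P = 560/27132 = 20/969 ≈ 0.0206.

20/969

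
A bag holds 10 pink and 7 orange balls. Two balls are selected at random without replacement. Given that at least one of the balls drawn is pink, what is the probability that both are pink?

P(both pink) = C(10,2)/C(17,2) = 45/136; P(at least one pink) = 1 − C(7,2)/C(17,2) = 115/136.
Since 'both pink' ⊆ 'at least one pink', P(both | at least one) = 45/136 / 115/136 = 9/23 ≈ 0.3913.

9/23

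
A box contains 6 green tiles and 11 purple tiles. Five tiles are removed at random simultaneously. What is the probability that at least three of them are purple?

Sum the hypergeometric tail for j = 3,…,5 purple tiles.
Favorable = C(11,3)·C(6,2) + C(11,4)·C(6,1) + C(11,5)·C(6,0) = 4917; total = C(17,5) = 6188.
P = 4917/6188 = 4917/6188 ≈ 0.7946.

4917/6188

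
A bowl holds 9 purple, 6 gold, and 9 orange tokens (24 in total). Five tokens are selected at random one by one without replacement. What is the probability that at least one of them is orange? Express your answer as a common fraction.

Use the complement: P(at least one orange) = 1 − P(no orange).
P(none) = C(15,5)/C(24,5) = 3003/42504.
So P = 1 − 3003/42504 = 171/184 ≈ 0.9293.

171/184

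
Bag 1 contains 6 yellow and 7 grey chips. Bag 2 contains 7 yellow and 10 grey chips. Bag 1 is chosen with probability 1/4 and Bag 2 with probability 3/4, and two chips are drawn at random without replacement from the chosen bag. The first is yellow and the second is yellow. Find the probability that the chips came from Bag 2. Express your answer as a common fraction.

819/1159

P(E | Bag 1) = 5/26; P(E | Bag 2) = 21/136.
P(E) = 1/4·5/26 + 3/4·21/136 = 1159/7072.
By Bayes' rule, P(Bag 2 | E) = 63/544 / 1159/7072 = 819/1159 ≈ 0.7066.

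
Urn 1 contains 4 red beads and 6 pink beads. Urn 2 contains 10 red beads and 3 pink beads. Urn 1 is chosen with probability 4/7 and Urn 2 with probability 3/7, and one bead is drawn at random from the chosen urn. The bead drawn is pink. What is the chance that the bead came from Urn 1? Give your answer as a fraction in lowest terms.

52/67

P(pink | Urn 1) = 3/5; P(pink | Urn 2) = 3/13.
P(pink) = 4/7·3/5 + 3/7·3/13 = 201/455.
By Bayes' rule, P(Urn 1 | pink) = 12/35 / 201/455 = 52/67 ≈ 0.7761.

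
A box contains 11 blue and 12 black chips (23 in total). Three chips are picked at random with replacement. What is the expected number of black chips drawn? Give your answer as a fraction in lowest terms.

By linearity of expectation, E[X] = Σ P(draw i is black); each independent draw has P(black) = 12/23.
E[X] = 3 · 12/23 = 36/23 ≈ 1.5652.

36/23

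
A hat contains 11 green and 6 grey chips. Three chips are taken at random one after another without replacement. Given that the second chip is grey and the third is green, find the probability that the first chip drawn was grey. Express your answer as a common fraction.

P(first=grey and the second chip is grey and the third is green) = (6/17)·(5/16)·(11/15) = 11/136.
P(E) = Σ over first color = 11/68 + 11/136 = 33/136.
By Bayes, P(first=grey | E) = 11/136 / 33/136 = 1/3 ≈ 0.3333.

1/3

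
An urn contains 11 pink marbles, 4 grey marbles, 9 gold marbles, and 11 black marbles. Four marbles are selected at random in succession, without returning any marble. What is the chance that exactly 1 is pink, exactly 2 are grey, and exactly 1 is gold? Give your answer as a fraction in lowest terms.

27/2380

Unordered draws without replacement: count favorable combinations over C(35,4).
Favorable = C(11,1) · C(4,2) · C(9,1) · C(11,0) = 594; total = C(35,4) = 52360.
P = 594/52360 = 27/2380 ≈ 0.0113.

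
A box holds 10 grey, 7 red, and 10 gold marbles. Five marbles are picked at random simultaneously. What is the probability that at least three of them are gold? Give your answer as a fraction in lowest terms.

Sum the hypergeometric tail for j = 3,…,5 gold marbles.
Favorable = C(10,3)·C(17,2) + C(10,4)·C(17,1) + C(10,5)·C(17,0) = 20142; total = C(27,5) = 80730.
P = 20142/80730 = 373/1495 ≈ 0.2495.

373/1495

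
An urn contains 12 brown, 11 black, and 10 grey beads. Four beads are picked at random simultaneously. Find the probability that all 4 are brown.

Unordered draws without replacement: count favorable combinations over C(33,4).
Favorable = C(12,4) · C(11,0) · C(10,0) = 495; total = C(33,4) = 40920.
P = 495/40920 = 3/248 ≈ 0.0121.

3/248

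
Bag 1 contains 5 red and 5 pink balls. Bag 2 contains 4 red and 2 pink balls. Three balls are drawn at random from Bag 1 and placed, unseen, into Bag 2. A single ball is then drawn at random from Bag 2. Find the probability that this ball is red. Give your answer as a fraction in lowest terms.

Condition on how many of the transferred balls are red (from Bag 1: 5 red of 10; then Bag 2 has 9 total).
  0 red: C(5,0)C(5,3)/C(10,3) = 1/12; then P = 4/9
  1 red: C(5,1)C(5,2)/C(10,3) = 5/12; then P = 5/9
  2 red: C(5,2)C(5,1)/C(10,3) = 5/12; then P = 6/9
  3 red: C(5,3)C(5,0)/C(10,3) = 1/12; then P = 7/9
P(red from Bag 2) = 11/18 ≈ 0.6111.

11/18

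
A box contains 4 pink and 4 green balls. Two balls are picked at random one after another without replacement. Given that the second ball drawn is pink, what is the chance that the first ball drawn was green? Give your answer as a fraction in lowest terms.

4/7

P(first=green and the second ball drawn is pink) = (4/8)·(4/7) = 2/7.
P(the second ball drawn is pink) = Σ over first color = 3/14 + 2/7 = 1/2.
By Bayes, P(first=green | the second ball drawn is pink) = 2/7 / 1/2 = 4/7 ≈ 0.5714.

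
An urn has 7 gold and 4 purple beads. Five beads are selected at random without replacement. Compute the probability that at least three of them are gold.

53/66

Sum the hypergeometric tail for j = 3,…,5 gold beads.
Favorable = C(7,3)·C(4,2) + C(7,4)·C(4,1) + C(7,5)·C(4,0) = 371; total = C(11,5) = 462.
P = 371/462 = 53/66 ≈ 0.8030.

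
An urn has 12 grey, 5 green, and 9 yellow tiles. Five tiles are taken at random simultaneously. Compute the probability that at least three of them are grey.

Sum the hypergeometric tail for j = 3,…,5 grey tiles.
Favorable = C(12,3)·C(14,2) + C(12,4)·C(14,1) + C(12,5)·C(14,0) = 27742; total = C(26,5) = 65780.
P = 27742/65780 = 97/230 ≈ 0.4217.

97/230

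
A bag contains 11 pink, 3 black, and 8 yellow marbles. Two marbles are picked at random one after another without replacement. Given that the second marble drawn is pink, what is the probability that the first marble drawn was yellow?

P(first=yellow and the second marble drawn is pink) = (8/22)·(11/21) = 4/21.
P(the second marble drawn is pink) = Σ over first color = 5/21 + 1/14 + 4/21 = 1/2.
By Bayes, P(first=yellow | the second marble drawn is pink) = 4/21 / 1/2 = 8/21 ≈ 0.3810.

8/21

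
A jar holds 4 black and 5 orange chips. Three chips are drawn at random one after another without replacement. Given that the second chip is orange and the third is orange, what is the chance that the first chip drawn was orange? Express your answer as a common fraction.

P(first=orange and the second chip is orange and the third is orange) = (5/9)·(4/8)·(3/7) = 5/42.
P(E) = Σ over first color = 10/63 + 5/42 = 5/18.
By Bayes, P(first=orange | E) = 5/42 / 5/18 = 3/7 ≈ 0.4286.

3/7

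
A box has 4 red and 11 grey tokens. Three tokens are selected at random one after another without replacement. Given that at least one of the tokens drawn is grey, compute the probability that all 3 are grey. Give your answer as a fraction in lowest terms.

P(all 3 grey) = C(11,3)/C(15,3) = 33/91; P(at least one grey) = 1 − C(4,3)/C(15,3) = 451/455.
Since 'all 3 grey' ⊆ 'at least one grey', P(all 3 | at least one) = 33/91 / 451/455 = 15/41 ≈ 0.3659.

15/41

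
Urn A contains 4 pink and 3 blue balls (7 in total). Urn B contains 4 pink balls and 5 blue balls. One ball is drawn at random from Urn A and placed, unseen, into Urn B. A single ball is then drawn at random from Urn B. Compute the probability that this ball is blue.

Condition on how many of the transferred balls are blue (from Urn A: 3 blue of 7; then Urn B has 10 total).
  0 blue: C(3,0)C(4,1)/C(7,1) = 4/7; then P = 5/10
  1 blue: C(3,1)C(4,0)/C(7,1) = 3/7; then P = 6/10
P(blue from Urn B) = 19/35 ≈ 0.5429.

19/35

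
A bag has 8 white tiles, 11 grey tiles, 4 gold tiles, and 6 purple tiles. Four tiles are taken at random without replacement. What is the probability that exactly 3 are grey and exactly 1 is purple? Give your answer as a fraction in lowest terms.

110/2639

Unordered draws without replacement: count favorable combinations over C(29,4).
Favorable = C(8,0) · C(11,3) · C(4,0) · C(6,1) = 990; total = C(29,4) = 23751.
P = 990/23751 = 110/2639 ≈ 0.0417.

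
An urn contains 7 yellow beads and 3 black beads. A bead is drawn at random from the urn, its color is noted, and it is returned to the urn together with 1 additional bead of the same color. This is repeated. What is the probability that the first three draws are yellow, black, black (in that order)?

7/110

Track the composition after each reinforcement of +1.
P = (7/10) · (3/11) · (4/12) = 7/110 ≈ 0.0636.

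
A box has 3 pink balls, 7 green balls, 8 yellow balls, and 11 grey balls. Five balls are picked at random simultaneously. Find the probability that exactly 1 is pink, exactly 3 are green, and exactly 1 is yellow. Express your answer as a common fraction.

8/1131

Unordered draws without replacement: count favorable combinations over C(29,5).
Favorable = C(3,1) · C(7,3) · C(8,1) · C(11,0) = 840; total = C(29,5) = 118755.
P = 840/118755 = 8/1131 ≈ 0.0071.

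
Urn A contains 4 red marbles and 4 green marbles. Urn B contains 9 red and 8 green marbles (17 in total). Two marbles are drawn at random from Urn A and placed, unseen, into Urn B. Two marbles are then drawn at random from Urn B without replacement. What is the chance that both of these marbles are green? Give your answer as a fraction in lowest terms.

Condition on how many of the transferred marbles are green (from Urn A: 4 green of 8; then Urn B has 19 total).
  0 green: C(4,0)C(4,2)/C(8,2) = 3/14; then P = C(8,2)/C(19,2) = 28/171
  1 green: C(4,1)C(4,1)/C(8,2) = 4/7; then P = C(9,2)/C(19,2) = 4/19
  2 green: C(4,2)C(4,0)/C(8,2) = 3/14; then P = C(10,2)/C(19,2) = 5/19
P(both green) = 169/798 ≈ 0.2118.

169/798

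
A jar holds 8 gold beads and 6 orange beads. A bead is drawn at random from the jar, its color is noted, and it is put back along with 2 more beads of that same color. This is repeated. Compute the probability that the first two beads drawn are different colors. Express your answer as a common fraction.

Either orange then gold, or gold then orange; after the first draw the total is 16.
P = (6/14)·(8/16) + (8/14)·(6/16) = 3/7 ≈ 0.4286.

3/7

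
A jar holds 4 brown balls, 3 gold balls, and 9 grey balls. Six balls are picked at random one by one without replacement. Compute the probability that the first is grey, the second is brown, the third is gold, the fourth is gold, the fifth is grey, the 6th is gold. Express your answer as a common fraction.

3/10010

Multiply the conditional probability of each draw in order, without replacement, so each draw removes one from its color and from the total.
P = (9/16) · (4/15) · (3/14) · (2/13) · (8/12) · (1/11) = 3/10010 ≈ 0.0003.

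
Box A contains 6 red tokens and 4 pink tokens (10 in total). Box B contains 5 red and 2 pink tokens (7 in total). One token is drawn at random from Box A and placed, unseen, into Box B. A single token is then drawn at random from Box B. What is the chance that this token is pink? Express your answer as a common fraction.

Condition on how many of the transferred tokens are pink (from Box A: 4 pink of 10; then Box B has 8 total).
  0 pink: C(4,0)C(6,1)/C(10,1) = 3/5; then P = 2/8
  1 pink: C(4,1)C(6,0)/C(10,1) = 2/5; then P = 3/8
P(pink from Box B) = 3/10 ≈ 0.3000.

3/10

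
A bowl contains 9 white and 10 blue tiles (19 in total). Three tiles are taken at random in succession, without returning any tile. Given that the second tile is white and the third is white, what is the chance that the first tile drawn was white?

7/17

P(first=white and the second tile is white and the third is white) = (9/19)·(8/18)·(7/17) = 28/323.
P(E) = Σ over first color = 28/323 + 40/323 = 4/19.
By Bayes, P(first=white | E) = 28/323 / 4/19 = 7/17 ≈ 0.4118.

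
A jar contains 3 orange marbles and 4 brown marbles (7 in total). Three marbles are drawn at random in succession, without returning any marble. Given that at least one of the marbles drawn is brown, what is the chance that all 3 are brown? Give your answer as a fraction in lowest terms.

2/17

P(all 3 brown) = C(4,3)/C(7,3) = 4/35; P(at least one brown) = 1 − C(3,3)/C(7,3) = 34/35.
Since 'all 3 brown' ⊆ 'at least one brown', P(all 3 | at least one) = 4/35 / 34/35 = 2/17 ≈ 0.1176.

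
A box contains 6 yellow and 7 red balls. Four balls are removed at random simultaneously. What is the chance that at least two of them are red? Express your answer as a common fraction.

112/143

Sum the hypergeometric tail for j = 2,…,4 red balls.
Favorable = C(7,2)·C(6,2) + C(7,3)·C(6,1) + C(7,4)·C(6,0) = 560; total = C(13,4) = 715.
P = 560/715 = 112/143 ≈ 0.7832.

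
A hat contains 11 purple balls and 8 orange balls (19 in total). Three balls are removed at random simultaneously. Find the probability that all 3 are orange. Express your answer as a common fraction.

Unordered draws without replacement: count favorable combinations over C(19,3).
Favorable = C(11,0) · C(8,3) = 56; total = C(19,3) = 969.
P = 56/969 = 56/969 ≈ 0.0578.

56/969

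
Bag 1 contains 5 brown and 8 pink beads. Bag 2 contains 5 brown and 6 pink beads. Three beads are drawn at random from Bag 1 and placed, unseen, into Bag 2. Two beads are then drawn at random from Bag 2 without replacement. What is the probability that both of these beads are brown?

30/169

Condition on how many of the transferred beads are brown (from Bag 1: 5 brown of 13; then Bag 2 has 14 total).
  0 brown: C(5,0)C(8,3)/C(13,3) = 28/143; then P = C(5,2)/C(14,2) = 10/91
  1 brown: C(5,1)C(8,2)/C(13,3) = 70/143; then P = C(6,2)/C(14,2) = 15/91
  2 brown: C(5,2)C(8,1)/C(13,3) = 40/143; then P = C(7,2)/C(14,2) = 3/13
  3 brown: C(5,3)C(8,0)/C(13,3) = 5/143; then P = C(8,2)/C(14,2) = 4/13
P(both brown) = 30/169 ≈ 0.1775.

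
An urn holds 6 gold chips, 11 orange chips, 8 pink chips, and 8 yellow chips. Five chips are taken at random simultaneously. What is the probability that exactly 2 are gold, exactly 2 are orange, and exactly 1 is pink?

Unordered draws without replacement: count favorable combinations over C(33,5).
Favorable = C(6,2) · C(11,2) · C(8,1) · C(8,0) = 6600; total = C(33,5) = 237336.
P = 6600/237336 = 25/899 ≈ 0.0278.

25/899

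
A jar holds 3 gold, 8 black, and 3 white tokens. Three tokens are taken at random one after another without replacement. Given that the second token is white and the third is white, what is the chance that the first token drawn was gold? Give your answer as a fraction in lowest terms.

P(first=gold and the second token is white and the third is white) = (3/14)·(3/13)·(2/12) = 3/364.
P(E) = Σ over first color = 3/364 + 2/91 + 1/364 = 3/91.
By Bayes, P(first=gold | E) = 3/364 / 3/91 = 1/4 ≈ 0.2500.

1/4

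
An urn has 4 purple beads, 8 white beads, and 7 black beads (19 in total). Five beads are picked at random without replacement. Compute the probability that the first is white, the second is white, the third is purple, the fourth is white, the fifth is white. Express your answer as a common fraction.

14/2907

Multiply the conditional probability of each draw in order, without replacement, so each draw removes one from its color and from the total.
P = (8/19) · (7/18) · (4/17) · (6/16) · (5/15) = 14/2907 ≈ 0.0048.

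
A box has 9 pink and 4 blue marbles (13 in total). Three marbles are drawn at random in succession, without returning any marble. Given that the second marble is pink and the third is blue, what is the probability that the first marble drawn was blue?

P(first=blue and the second marble is pink and the third is blue) = (4/13)·(9/12)·(3/11) = 9/143.
P(E) = Σ over first color = 24/143 + 9/143 = 3/13.
By Bayes, P(first=blue | E) = 9/143 / 3/13 = 3/11 ≈ 0.2727.

3/11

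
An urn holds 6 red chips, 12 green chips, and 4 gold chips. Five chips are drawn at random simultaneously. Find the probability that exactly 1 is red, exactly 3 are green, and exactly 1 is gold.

80/399

Unordered draws without replacement: count favorable combinations over C(22,5).
Favorable = C(6,1) · C(12,3) · C(4,1) = 5280; total = C(22,5) = 26334.
P = 5280/26334 = 80/399 ≈ 0.2005.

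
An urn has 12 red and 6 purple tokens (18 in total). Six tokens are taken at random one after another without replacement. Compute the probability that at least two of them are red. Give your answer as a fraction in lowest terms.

Sum the hypergeometric tail for j = 2,…,6 red tokens.
Favorable = C(12,2)·C(6,4) + C(12,3)·C(6,3) + C(12,4)·C(6,2) + C(12,5)·C(6,1) + C(12,6)·C(6,0) = 18491; total = C(18,6) = 18564.
P = 18491/18564 = 18491/18564 ≈ 0.9961.

18491/18564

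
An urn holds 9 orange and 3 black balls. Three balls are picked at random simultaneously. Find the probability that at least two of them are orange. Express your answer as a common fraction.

Sum the hypergeometric tail for j = 2,…,3 orange balls.
Favorable = C(9,2)·C(3,1) + C(9,3)·C(3,0) = 192; total = C(12,3) = 220.
P = 192/220 = 48/55 ≈ 0.8727.

48/55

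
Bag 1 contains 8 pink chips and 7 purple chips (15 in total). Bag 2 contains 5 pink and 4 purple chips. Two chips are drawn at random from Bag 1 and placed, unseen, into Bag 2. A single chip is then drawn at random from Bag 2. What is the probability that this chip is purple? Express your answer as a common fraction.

Condition on how many of the transferred chips are purple (from Bag 1: 7 purple of 15; then Bag 2 has 11 total).
  0 purple: C(7,0)C(8,2)/C(15,2) = 4/15; then P = 4/11
  1 purple: C(7,1)C(8,1)/C(15,2) = 8/15; then P = 5/11
  2 purple: C(7,2)C(8,0)/C(15,2) = 1/5; then P = 6/11
P(purple from Bag 2) = 74/165 ≈ 0.4485.

74/165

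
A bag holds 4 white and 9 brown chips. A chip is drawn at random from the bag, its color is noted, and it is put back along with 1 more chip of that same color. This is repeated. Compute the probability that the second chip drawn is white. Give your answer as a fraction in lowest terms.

4/13

Condition on the first draw. If first is white (prob 4/13), second-white has prob (5)/(14); if not (prob 9/13), it has prob 4/(14).
P = (4/13)·(5/14) + (9/13)·(4/14) = 4/13 ≈ 0.3077.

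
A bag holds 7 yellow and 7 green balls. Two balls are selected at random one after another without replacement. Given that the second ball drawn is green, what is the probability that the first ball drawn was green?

P(first=green and the second ball drawn is green) = (7/14)·(6/13) = 3/13.
P(the second ball drawn is green) = Σ over first color = 7/26 + 3/13 = 1/2.
By Bayes, P(first=green | the second ball drawn is green) = 3/13 / 1/2 = 6/13 ≈ 0.4615.

6/13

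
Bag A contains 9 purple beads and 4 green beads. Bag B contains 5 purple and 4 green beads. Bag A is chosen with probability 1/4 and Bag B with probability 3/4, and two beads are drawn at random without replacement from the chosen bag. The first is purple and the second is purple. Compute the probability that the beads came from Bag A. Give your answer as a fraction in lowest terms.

36/101

P(E | Bag A) = 6/13; P(E | Bag B) = 5/18.
P(E) = 1/4·6/13 + 3/4·5/18 = 101/312.
By Bayes' rule, P(Bag A | E) = 3/26 / 101/312 = 36/101 ≈ 0.3564.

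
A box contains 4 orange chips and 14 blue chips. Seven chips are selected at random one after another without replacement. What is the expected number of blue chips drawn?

49/9

By linearity of expectation, E[X] = Σ P(draw i is blue); by symmetry each draw (even without replacement) has P(blue) = 14/18.
E[X] = 7 · 14/18 = 49/9 ≈ 5.4444.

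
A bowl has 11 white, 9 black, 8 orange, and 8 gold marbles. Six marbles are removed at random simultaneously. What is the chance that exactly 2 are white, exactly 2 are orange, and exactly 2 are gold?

35/1581

Unordered draws without replacement: count favorable combinations over C(36,6).
Favorable = C(11,2) · C(9,0) · C(8,2) · C(8,2) = 43120; total = C(36,6) = 1947792.
P = 43120/1947792 = 35/1581 ≈ 0.0221.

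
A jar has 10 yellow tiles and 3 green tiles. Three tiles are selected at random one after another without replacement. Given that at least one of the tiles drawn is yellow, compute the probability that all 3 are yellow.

P(all 3 yellow) = C(10,3)/C(13,3) = 60/143; P(at least one yellow) = 1 − C(3,3)/C(13,3) = 285/286.
Since 'all 3 yellow' ⊆ 'at least one yellow', P(all 3 | at least one) = 60/143 / 285/286 = 8/19 ≈ 0.4211.

8/19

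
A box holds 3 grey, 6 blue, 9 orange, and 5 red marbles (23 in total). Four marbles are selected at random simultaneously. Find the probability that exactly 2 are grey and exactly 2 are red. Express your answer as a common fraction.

6/1771

Unordered draws without replacement: count favorable combinations over C(23,4).
Favorable = C(3,2) · C(6,0) · C(9,0) · C(5,2) = 30; total = C(23,4) = 8855.
P = 30/8855 = 6/1771 ≈ 0.0034.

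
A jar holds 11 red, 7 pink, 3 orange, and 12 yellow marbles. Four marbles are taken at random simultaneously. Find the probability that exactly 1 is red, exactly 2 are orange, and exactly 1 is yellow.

3/310

Unordered draws without replacement: count favorable combinations over C(33,4).
Favorable = C(11,1) · C(7,0) · C(3,2) · C(12,1) = 396; total = C(33,4) = 40920.
P = 396/40920 = 3/310 ≈ 0.0097.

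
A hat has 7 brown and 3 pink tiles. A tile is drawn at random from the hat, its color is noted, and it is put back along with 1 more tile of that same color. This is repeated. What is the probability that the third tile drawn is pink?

Sum over the four possibilities for the first two draws (pink/not-pink each), tracking how the pink count and total change by +1 per draw.
P(third is pink) = 3/10 ≈ 0.3000. (In a Pólya urn every draw has the same marginal probability 3/10.)

3/10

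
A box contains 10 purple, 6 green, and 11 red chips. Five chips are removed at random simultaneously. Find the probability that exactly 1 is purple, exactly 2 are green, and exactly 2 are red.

275/2691

Unordered draws without replacement: count favorable combinations over C(27,5).
Favorable = C(10,1) · C(6,2) · C(11,2) = 8250; total = C(27,5) = 80730.
P = 8250/80730 = 275/2691 ≈ 0.1022.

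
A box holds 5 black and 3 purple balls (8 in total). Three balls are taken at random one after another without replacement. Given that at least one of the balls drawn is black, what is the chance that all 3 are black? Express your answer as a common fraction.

P(all 3 black) = C(5,3)/C(8,3) = 5/28; P(at least one black) = 1 − C(3,3)/C(8,3) = 55/56.
Since 'all 3 black' ⊆ 'at least one black', P(all 3 | at least one) = 5/28 / 55/56 = 2/11 ≈ 0.1818.

2/11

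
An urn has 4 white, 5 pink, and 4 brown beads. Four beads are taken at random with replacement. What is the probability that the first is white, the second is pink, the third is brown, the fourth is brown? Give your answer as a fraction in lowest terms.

320/28561

Multiply the conditional probability of each draw in order, with replacement (the composition resets each draw).
P = (4/13) · (5/13) · (4/13) · (4/13) = 320/28561 ≈ 0.0112.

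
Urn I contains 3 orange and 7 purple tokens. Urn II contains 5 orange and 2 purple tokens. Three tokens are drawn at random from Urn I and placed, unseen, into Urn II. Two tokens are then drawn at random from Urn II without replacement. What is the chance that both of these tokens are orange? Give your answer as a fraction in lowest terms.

Condition on how many of the transferred tokens are orange (from Urn I: 3 orange of 10; then Urn II has 10 total).
  0 orange: C(3,0)C(7,3)/C(10,3) = 7/24; then P = C(5,2)/C(10,2) = 2/9
  1 orange: C(3,1)C(7,2)/C(10,3) = 21/40; then P = C(6,2)/C(10,2) = 1/3
  2 orange: C(3,2)C(7,1)/C(10,3) = 7/40; then P = C(7,2)/C(10,2) = 7/15
  3 orange: C(3,3)C(7,0)/C(10,3) = 1/120; then P = C(8,2)/C(10,2) = 28/45
P(both orange) = 49/150 ≈ 0.3267.

49/150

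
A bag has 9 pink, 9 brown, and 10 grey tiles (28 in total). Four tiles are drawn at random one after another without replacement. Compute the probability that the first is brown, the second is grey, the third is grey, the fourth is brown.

6/455

Multiply the conditional probability of each draw in order, without replacement, so each draw removes one from its color and from the total.
P = (9/28) · (10/27) · (9/26) · (8/25) = 6/455 ≈ 0.0132.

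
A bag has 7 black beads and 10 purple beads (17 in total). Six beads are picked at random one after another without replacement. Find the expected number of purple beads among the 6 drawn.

60/17

By linearity of expectation, E[X] = Σ P(draw i is purple); by symmetry each draw (even without replacement) has P(purple) = 10/17.
E[X] = 6 · 10/17 = 60/17 ≈ 3.5294.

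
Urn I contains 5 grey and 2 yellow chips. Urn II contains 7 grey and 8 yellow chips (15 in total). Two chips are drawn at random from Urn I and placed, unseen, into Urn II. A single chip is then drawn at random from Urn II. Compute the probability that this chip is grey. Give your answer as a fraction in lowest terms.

59/119

Condition on how many of the transferred chips are grey (from Urn I: 5 grey of 7; then Urn II has 17 total).
  0 grey: C(5,0)C(2,2)/C(7,2) = 1/21; then P = 7/17
  1 grey: C(5,1)C(2,1)/C(7,2) = 10/21; then P = 8/17
  2 grey: C(5,2)C(2,0)/C(7,2) = 10/21; then P = 9/17
P(grey from Urn II) = 59/119 ≈ 0.4958.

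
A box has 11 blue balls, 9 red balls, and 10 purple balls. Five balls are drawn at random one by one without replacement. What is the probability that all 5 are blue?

Unordered draws without replacement: count favorable combinations over C(30,5).
Favorable = C(11,5) · C(9,0) · C(10,0) = 462; total = C(30,5) = 142506.
P = 462/142506 = 11/3393 ≈ 0.0032.

11/3393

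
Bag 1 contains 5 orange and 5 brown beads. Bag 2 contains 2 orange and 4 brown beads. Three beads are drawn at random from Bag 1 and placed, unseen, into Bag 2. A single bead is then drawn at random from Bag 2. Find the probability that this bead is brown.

Condition on how many of the transferred beads are brown (from Bag 1: 5 brown of 10; then Bag 2 has 9 total).
  0 brown: C(5,0)C(5,3)/C(10,3) = 1/12; then P = 4/9
  1 brown: C(5,1)C(5,2)/C(10,3) = 5/12; then P = 5/9
  2 brown: C(5,2)C(5,1)/C(10,3) = 5/12; then P = 6/9
  3 brown: C(5,3)C(5,0)/C(10,3) = 1/12; then P = 7/9
P(brown from Bag 2) = 11/18 ≈ 0.6111.

11/18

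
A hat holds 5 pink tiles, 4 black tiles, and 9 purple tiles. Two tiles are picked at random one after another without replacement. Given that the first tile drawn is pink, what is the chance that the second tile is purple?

9/17

After removing 1 pink, the hat has 9 purple out of 17 remaining.
P(second is purple | given) = 9/17 ≈ 0.5294.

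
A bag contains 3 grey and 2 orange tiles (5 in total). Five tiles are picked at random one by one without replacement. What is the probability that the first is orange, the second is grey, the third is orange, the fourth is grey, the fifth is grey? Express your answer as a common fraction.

Multiply the conditional probability of each draw in order, without replacement, so each draw removes one from its color and from the total.
P = (2/5) · (3/4) · (1/3) · (2/2) · (1/1) = 1/10 ≈ 0.1000.

1/10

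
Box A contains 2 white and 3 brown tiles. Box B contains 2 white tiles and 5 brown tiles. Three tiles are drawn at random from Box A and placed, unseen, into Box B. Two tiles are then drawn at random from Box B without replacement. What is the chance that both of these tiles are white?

37/450

Condition on how many of the transferred tiles are white (from Box A: 2 white of 5; then Box B has 10 total).
  0 white: C(2,0)C(3,3)/C(5,3) = 1/10; then P = C(2,2)/C(10,2) = 1/45
  1 white: C(2,1)C(3,2)/C(5,3) = 3/5; then P = C(3,2)/C(10,2) = 1/15
  2 white: C(2,2)C(3,1)/C(5,3) = 3/10; then P = C(4,2)/C(10,2) = 2/15
P(both white) = 37/450 ≈ 0.0822.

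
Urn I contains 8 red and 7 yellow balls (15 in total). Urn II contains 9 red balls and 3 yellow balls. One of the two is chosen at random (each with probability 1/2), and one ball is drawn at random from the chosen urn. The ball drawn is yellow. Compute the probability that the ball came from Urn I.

28/43

P(yellow | Urn I) = 7/15; P(yellow | Urn II) = 1/4.
P(yellow) = 1/2·7/15 + 1/2·1/4 = 43/120.
By Bayes' rule, P(Urn I | yellow) = 7/30 / 43/120 = 28/43 ≈ 0.6512.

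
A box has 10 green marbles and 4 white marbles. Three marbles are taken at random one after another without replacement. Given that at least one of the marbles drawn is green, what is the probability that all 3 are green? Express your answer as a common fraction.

1/3

P(all 3 green) = C(10,3)/C(14,3) = 30/91; P(at least one green) = 1 − C(4,3)/C(14,3) = 90/91.
Since 'all 3 green' ⊆ 'at least one green', P(all 3 | at least one) = 30/91 / 90/91 = 1/3 ≈ 0.3333.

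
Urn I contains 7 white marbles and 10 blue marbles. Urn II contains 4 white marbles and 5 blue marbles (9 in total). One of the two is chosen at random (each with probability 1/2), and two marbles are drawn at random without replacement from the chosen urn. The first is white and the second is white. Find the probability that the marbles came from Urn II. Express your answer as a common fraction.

P(E | Urn I) = 21/136; P(E | Urn II) = 1/6.
P(E) = 1/2·21/136 + 1/2·1/6 = 131/816.
By Bayes' rule, P(Urn II | E) = 1/12 / 131/816 = 68/131 ≈ 0.5191.

68/131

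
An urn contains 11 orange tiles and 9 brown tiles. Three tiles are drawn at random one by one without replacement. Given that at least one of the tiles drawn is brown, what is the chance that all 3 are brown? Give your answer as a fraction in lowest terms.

28/325

P(all 3 brown) = C(9,3)/C(20,3) = 7/95; P(at least one brown) = 1 − C(11,3)/C(20,3) = 65/76.
Since 'all 3 brown' ⊆ 'at least one brown', P(all 3 | at least one) = 7/95 / 65/76 = 28/325 ≈ 0.0862.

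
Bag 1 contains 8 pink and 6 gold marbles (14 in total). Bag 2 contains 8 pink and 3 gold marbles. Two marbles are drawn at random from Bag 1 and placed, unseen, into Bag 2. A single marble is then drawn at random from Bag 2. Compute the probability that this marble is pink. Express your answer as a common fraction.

Condition on how many of the transferred marbles are pink (from Bag 1: 8 pink of 14; then Bag 2 has 13 total).
  0 pink: C(8,0)C(6,2)/C(14,2) = 15/91; then P = 8/13
  1 pink: C(8,1)C(6,1)/C(14,2) = 48/91; then P = 9/13
  2 pink: C(8,2)C(6,0)/C(14,2) = 4/13; then P = 10/13
P(pink from Bag 2) = 64/91 ≈ 0.7033.

64/91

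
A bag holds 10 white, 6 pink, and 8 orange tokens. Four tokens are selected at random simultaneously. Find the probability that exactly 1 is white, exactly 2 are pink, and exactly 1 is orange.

200/1771

Unordered draws without replacement: count favorable combinations over C(24,4).
Favorable = C(10,1) · C(6,2) · C(8,1) = 1200; total = C(24,4) = 10626.
P = 1200/10626 = 200/1771 ≈ 0.1129.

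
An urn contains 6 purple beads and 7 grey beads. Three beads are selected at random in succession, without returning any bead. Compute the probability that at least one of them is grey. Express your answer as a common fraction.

Use the complement: P(at least one grey) = 1 − P(no grey).
P(none) = C(6,3)/C(13,3) = 20/286.
So P = 1 − 20/286 = 133/143 ≈ 0.9301.

133/143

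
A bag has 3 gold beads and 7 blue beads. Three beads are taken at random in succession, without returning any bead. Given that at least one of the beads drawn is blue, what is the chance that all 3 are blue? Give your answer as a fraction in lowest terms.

5/17

P(all 3 blue) = C(7,3)/C(10,3) = 7/24; P(at least one blue) = 1 − C(3,3)/C(10,3) = 119/120.
Since 'all 3 blue' ⊆ 'at least one blue', P(all 3 | at least one) = 7/24 / 119/120 = 5/17 ≈ 0.2941.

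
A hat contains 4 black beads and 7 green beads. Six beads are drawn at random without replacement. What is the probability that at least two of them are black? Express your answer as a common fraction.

Sum the hypergeometric tail for j = 2,…,4 black beads.
Favorable = C(4,2)·C(7,4) + C(4,3)·C(7,3) + C(4,4)·C(7,2) = 371; total = C(11,6) = 462.
P = 371/462 = 53/66 ≈ 0.8030.

53/66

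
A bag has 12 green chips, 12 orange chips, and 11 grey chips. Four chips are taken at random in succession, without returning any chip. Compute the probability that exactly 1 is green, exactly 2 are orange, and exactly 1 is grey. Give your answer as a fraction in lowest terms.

99/595

Unordered draws without replacement: count favorable combinations over C(35,4).
Favorable = C(12,1) · C(12,2) · C(11,1) = 8712; total = C(35,4) = 52360.
P = 8712/52360 = 99/595 ≈ 0.1664.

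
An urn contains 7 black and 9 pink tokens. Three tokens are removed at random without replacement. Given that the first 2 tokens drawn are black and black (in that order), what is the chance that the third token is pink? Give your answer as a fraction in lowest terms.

After removing 2 black, the urn has 9 pink out of 14 remaining.
P(third is pink | given) = 9/14 ≈ 0.6429.

9/14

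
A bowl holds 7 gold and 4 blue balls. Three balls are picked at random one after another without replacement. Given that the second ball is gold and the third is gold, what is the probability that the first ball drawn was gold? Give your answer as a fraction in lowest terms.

P(first=gold and the second ball is gold and the third is gold) = (7/11)·(6/10)·(5/9) = 7/33.
P(E) = Σ over first color = 7/33 + 28/165 = 21/55.
By Bayes, P(first=gold | E) = 7/33 / 21/55 = 5/9 ≈ 0.5556.

5/9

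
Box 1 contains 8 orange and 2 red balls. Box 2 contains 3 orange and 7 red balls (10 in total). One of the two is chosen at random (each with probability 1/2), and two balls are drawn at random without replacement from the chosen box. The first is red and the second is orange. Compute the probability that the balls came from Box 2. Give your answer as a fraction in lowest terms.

P(E | Box 1) = 8/45; P(E | Box 2) = 7/30.
P(E) = 1/2·8/45 + 1/2·7/30 = 37/180.
By Bayes' rule, P(Box 2 | E) = 7/60 / 37/180 = 21/37 ≈ 0.5676.

21/37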